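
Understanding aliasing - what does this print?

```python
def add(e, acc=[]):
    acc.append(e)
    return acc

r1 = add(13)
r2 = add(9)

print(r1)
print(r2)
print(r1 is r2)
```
[13, 9]
[13, 9]
True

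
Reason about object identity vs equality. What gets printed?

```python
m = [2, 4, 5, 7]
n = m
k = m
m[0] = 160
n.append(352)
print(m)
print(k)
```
[160, 4, 5, 7, 352]
[160, 4, 5, 7, 352]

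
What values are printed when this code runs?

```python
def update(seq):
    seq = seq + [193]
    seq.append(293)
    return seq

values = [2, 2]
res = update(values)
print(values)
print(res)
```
[2, 2]
[2, 2, 193, 293]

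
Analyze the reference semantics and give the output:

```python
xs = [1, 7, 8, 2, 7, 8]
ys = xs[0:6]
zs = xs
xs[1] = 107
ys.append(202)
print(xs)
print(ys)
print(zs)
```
[1, 107, 8, 2, 7, 8]
[1, 7, 8, 2, 7, 8, 202]
[1, 107, 8, 2, 7, 8]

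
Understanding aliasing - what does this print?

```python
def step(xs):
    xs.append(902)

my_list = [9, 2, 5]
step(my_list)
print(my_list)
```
[9, 2, 5, 902]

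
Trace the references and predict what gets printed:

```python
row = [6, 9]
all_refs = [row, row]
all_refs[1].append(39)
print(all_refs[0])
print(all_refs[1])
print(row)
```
[6, 9, 39]
[6, 9, 39]
[6, 9, 39]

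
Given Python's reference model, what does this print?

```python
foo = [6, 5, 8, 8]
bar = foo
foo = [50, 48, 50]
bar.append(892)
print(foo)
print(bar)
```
[50, 48, 50]
[6, 5, 8, 8, 892]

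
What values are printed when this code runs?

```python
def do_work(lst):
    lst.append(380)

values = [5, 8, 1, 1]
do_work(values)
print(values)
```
[5, 8, 1, 1, 380]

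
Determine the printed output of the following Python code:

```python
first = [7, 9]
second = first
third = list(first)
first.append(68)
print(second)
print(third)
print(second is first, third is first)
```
[7, 9, 68]
[7, 9]
True False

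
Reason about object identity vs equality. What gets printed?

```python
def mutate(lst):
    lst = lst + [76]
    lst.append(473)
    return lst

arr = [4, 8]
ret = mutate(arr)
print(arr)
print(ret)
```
[4, 8]
[4, 8, 76, 473]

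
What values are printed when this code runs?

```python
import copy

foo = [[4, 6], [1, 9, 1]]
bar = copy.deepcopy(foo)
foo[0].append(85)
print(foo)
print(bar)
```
[[4, 6, 85], [1, 9, 1]]
[[4, 6], [1, 9, 1]]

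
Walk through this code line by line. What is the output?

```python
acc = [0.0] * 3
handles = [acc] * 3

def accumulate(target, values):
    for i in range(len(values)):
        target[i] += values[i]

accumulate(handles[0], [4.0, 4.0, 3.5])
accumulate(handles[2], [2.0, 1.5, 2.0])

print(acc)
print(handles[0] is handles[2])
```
[6.0, 5.5, 5.5]
True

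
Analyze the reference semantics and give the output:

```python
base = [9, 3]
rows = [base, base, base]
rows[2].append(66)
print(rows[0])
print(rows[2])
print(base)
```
[9, 3, 66]
[9, 3, 66]
[9, 3, 66]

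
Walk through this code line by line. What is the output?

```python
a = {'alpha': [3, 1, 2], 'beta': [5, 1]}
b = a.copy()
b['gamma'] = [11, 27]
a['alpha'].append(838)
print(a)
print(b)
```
{'alpha': [3, 1, 2, 838], 'beta': [5, 1]}
{'alpha': [3, 1, 2, 838], 'beta': [5, 1], 'gamma': [11, 27]}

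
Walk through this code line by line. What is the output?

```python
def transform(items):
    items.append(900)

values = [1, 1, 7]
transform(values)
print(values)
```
[1, 1, 7, 900]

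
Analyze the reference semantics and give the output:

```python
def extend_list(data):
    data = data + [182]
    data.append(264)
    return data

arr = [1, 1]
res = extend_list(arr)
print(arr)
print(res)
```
[1, 1]
[1, 1, 182, 264]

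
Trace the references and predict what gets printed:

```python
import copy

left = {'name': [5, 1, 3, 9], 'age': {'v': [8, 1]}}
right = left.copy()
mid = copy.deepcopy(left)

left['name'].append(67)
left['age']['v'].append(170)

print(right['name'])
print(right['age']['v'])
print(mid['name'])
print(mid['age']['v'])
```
[5, 1, 3, 9, 67]
[8, 1, 170]
[5, 1, 3, 9]
[8, 1]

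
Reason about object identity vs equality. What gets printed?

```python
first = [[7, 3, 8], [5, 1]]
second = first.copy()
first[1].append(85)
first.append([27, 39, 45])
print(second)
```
[[7, 3, 8], [5, 1, 85]]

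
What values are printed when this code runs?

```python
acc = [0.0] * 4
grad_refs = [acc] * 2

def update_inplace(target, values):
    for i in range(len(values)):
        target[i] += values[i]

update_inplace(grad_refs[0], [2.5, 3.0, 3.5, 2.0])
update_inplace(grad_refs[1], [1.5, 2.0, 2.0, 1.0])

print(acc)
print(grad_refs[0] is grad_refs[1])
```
[4.0, 5.0, 5.5, 3.0]
True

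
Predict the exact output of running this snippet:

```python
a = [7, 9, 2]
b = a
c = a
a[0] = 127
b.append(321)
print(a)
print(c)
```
[127, 9, 2, 321]
[127, 9, 2, 321]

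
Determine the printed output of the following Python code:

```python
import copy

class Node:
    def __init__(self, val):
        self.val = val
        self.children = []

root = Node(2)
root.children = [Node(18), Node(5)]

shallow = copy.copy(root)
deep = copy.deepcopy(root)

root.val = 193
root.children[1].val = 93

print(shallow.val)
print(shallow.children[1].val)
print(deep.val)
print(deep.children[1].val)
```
2
93
2
5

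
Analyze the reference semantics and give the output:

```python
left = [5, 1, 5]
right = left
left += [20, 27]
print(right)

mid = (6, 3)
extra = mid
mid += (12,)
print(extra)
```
[5, 1, 5, 20, 27]
(6, 3)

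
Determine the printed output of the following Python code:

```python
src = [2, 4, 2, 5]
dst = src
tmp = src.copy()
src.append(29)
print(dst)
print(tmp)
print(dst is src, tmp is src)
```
[2, 4, 2, 5, 29]
[2, 4, 2, 5]
True False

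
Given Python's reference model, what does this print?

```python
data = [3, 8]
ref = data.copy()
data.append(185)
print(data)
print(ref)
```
[3, 8, 185]
[3, 8]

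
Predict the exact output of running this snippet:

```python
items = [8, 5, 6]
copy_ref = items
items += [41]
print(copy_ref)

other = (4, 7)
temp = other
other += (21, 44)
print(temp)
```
[8, 5, 6, 41]
(4, 7)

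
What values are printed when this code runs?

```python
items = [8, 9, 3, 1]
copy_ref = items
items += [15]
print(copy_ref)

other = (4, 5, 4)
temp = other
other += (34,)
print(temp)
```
[8, 9, 3, 1, 15]
(4, 5, 4)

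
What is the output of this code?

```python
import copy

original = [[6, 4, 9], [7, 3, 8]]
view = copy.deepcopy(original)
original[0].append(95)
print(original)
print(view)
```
[[6, 4, 9, 95], [7, 3, 8]]
[[6, 4, 9], [7, 3, 8]]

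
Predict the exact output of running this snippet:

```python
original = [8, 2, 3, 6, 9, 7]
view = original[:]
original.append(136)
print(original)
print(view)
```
[8, 2, 3, 6, 9, 7, 136]
[8, 2, 3, 6, 9, 7]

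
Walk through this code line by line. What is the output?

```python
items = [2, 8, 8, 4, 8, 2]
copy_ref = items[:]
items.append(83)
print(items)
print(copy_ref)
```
[2, 8, 8, 4, 8, 2, 83]
[2, 8, 8, 4, 8, 2]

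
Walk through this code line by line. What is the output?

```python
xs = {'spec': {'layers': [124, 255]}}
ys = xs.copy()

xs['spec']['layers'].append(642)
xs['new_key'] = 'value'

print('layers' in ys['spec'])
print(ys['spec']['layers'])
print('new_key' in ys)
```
True
[124, 255, 642]
False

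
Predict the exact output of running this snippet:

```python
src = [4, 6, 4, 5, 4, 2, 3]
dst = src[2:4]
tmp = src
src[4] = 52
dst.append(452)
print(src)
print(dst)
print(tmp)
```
[4, 6, 4, 5, 52, 2, 3]
[4, 5, 452]
[4, 6, 4, 5, 52, 2, 3]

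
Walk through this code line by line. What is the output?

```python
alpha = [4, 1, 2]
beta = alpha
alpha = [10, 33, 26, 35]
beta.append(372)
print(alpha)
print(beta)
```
[10, 33, 26, 35]
[4, 1, 2, 372]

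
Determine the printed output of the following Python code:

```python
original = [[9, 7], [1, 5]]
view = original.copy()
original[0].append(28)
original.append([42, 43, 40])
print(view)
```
[[9, 7, 28], [1, 5]]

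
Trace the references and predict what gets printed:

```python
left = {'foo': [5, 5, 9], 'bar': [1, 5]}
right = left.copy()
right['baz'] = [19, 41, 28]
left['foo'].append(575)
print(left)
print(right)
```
{'foo': [5, 5, 9, 575], 'bar': [1, 5]}
{'foo': [5, 5, 9, 575], 'bar': [1, 5], 'baz': [19, 41, 28]}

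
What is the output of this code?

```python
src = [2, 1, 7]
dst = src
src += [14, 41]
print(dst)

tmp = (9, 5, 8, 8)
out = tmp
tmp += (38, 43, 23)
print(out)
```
[2, 1, 7, 14, 41]
(9, 5, 8, 8)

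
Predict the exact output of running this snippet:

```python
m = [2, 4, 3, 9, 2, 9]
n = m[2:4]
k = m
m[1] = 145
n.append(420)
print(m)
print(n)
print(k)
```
[2, 145, 3, 9, 2, 9]
[3, 9, 420]
[2, 145, 3, 9, 2, 9]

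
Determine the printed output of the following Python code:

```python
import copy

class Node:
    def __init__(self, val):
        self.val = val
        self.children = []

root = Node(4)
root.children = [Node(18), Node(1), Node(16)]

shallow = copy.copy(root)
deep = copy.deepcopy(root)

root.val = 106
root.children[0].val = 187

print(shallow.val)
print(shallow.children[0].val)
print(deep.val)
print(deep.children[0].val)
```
4
187
4
18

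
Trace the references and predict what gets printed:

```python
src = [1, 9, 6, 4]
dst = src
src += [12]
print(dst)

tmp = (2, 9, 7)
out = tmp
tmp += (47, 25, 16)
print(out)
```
[1, 9, 6, 4, 12]
(2, 9, 7)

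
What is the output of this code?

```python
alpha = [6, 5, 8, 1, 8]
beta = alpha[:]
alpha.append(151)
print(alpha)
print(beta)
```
[6, 5, 8, 1, 8, 151]
[6, 5, 8, 1, 8]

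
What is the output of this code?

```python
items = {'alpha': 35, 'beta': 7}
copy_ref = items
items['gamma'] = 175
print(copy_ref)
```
{'alpha': 35, 'beta': 7, 'gamma': 175}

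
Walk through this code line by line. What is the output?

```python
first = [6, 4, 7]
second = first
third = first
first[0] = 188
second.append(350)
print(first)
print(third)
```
[188, 4, 7, 350]
[188, 4, 7, 350]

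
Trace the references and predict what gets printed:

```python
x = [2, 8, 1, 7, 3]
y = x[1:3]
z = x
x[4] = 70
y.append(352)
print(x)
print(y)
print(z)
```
[2, 8, 1, 7, 70]
[8, 1, 352]
[2, 8, 1, 7, 70]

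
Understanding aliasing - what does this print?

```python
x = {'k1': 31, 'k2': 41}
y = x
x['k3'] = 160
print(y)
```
{'k1': 31, 'k2': 41, 'k3': 160}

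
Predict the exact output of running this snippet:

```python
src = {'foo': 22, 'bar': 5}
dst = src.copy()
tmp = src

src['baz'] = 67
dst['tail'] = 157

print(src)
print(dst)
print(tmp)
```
{'foo': 22, 'bar': 5, 'baz': 67}
{'foo': 22, 'bar': 5, 'tail': 157}
{'foo': 22, 'bar': 5, 'baz': 67}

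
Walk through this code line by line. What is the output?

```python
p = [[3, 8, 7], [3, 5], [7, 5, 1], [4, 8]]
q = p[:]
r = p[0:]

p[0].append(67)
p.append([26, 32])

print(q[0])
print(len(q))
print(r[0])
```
[3, 8, 7, 67]
4
[3, 8, 7, 67]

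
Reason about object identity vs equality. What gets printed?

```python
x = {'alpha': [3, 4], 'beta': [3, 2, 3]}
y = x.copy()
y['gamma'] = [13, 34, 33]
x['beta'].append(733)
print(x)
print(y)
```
{'alpha': [3, 4], 'beta': [3, 2, 3, 733]}
{'alpha': [3, 4], 'beta': [3, 2, 3, 733], 'gamma': [13, 34, 33]}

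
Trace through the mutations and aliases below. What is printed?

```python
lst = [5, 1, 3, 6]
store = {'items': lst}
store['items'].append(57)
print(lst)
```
[5, 1, 3, 6, 57]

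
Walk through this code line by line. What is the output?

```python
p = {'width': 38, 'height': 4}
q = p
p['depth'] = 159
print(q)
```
{'width': 38, 'height': 4, 'depth': 159}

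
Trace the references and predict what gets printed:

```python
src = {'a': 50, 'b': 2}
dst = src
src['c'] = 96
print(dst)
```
{'a': 50, 'b': 2, 'c': 96}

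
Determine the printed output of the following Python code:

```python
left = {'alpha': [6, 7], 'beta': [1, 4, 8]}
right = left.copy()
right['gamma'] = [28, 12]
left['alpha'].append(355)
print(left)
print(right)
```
{'alpha': [6, 7, 355], 'beta': [1, 4, 8]}
{'alpha': [6, 7, 355], 'beta': [1, 4, 8], 'gamma': [28, 12]}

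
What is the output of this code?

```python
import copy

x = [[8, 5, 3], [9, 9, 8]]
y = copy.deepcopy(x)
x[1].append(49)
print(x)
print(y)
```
[[8, 5, 3], [9, 9, 8, 49]]
[[8, 5, 3], [9, 9, 8]]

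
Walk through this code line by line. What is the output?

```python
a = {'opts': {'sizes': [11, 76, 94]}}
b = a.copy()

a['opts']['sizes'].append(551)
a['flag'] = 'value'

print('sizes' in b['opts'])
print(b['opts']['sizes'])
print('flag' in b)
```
True
[11, 76, 94, 551]
False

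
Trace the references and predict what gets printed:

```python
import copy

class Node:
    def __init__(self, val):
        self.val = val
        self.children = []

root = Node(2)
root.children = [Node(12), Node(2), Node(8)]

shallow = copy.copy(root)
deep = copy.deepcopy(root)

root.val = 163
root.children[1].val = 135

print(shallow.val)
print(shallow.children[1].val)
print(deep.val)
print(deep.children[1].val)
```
2
135
2
2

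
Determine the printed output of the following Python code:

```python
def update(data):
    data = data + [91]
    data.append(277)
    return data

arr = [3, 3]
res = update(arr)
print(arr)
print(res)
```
[3, 3]
[3, 3, 91, 277]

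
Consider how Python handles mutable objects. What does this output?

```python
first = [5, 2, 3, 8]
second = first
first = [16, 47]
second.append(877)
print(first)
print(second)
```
[16, 47]
[5, 2, 3, 8, 877]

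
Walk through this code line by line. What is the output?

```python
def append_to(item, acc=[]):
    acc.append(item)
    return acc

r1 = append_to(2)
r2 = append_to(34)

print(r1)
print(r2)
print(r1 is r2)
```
[2, 34]
[2, 34]
True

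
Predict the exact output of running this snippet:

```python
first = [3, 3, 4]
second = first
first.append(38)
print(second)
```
[3, 3, 4, 38]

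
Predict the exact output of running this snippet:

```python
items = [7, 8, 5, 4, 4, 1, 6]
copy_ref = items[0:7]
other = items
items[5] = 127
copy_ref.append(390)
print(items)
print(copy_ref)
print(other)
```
[7, 8, 5, 4, 4, 127, 6]
[7, 8, 5, 4, 4, 1, 6, 390]
[7, 8, 5, 4, 4, 127, 6]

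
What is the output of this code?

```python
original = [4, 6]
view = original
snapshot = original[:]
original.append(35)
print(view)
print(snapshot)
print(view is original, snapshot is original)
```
[4, 6, 35]
[4, 6]
True False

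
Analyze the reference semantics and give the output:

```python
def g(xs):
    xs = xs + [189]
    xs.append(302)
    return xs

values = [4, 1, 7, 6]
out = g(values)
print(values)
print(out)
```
[4, 1, 7, 6]
[4, 1, 7, 6, 189, 302]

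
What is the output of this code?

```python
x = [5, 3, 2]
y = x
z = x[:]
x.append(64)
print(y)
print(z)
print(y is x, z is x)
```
[5, 3, 2, 64]
[5, 3, 2]
True False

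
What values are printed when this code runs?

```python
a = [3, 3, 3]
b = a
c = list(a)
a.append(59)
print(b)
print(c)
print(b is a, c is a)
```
[3, 3, 3, 59]
[3, 3, 3]
True False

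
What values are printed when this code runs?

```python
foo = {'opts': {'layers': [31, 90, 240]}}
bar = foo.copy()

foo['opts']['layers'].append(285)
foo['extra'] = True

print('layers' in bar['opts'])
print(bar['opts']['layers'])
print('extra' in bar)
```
True
[31, 90, 240, 285]
False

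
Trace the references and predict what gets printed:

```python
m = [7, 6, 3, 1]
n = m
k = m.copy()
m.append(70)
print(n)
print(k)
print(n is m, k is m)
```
[7, 6, 3, 1, 70]
[7, 6, 3, 1]
True False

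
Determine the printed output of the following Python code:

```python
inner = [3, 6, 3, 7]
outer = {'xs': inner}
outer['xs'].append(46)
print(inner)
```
[3, 6, 3, 7, 46]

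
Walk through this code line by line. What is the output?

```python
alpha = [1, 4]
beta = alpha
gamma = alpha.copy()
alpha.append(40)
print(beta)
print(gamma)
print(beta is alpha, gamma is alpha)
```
[1, 4, 40]
[1, 4]
True False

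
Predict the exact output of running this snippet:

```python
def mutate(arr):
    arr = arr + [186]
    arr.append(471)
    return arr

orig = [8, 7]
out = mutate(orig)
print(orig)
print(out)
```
[8, 7]
[8, 7, 186, 471]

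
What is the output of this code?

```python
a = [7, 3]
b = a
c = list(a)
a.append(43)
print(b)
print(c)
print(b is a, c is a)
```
[7, 3, 43]
[7, 3]
True False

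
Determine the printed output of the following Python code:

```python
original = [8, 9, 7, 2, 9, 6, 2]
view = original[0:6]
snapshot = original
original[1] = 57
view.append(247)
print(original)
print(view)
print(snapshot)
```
[8, 57, 7, 2, 9, 6, 2]
[8, 9, 7, 2, 9, 6, 247]
[8, 57, 7, 2, 9, 6, 2]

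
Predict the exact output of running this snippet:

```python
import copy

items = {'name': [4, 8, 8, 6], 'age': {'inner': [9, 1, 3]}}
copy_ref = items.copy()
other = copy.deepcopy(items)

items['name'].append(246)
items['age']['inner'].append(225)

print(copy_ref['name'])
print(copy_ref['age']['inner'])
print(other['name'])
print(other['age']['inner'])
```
[4, 8, 8, 6, 246]
[9, 1, 3, 225]
[4, 8, 8, 6]
[9, 1, 3]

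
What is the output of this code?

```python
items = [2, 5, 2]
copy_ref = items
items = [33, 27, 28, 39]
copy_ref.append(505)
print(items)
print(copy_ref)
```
[33, 27, 28, 39]
[2, 5, 2, 505]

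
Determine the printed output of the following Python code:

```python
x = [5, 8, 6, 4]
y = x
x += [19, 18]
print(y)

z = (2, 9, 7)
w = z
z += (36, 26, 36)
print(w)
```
[5, 8, 6, 4, 19, 18]
(2, 9, 7)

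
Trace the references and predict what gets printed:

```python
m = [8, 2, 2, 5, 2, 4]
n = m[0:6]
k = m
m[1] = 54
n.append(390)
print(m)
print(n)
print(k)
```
[8, 54, 2, 5, 2, 4]
[8, 2, 2, 5, 2, 4, 390]
[8, 54, 2, 5, 2, 4]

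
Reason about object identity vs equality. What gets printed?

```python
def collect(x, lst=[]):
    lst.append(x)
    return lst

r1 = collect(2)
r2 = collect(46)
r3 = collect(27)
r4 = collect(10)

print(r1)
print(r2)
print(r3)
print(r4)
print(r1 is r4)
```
[2, 46, 27, 10]
[2, 46, 27, 10]
[2, 46, 27, 10]
[2, 46, 27, 10]
True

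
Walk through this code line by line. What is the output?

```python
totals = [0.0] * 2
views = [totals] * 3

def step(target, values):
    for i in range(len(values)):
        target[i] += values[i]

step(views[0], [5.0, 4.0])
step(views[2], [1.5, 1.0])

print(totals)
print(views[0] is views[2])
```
[6.5, 5.0]
True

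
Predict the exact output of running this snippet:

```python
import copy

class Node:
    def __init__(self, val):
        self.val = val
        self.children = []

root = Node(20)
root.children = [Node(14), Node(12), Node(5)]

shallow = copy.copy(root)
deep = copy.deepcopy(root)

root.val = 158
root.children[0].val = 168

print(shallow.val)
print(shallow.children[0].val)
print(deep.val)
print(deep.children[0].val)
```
20
168
20
14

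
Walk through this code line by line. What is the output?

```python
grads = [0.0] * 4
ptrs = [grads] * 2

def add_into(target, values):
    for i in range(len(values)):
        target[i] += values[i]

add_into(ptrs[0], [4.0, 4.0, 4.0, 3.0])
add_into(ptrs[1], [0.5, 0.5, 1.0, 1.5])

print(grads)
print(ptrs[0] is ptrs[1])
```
[4.5, 4.5, 5.0, 4.5]
True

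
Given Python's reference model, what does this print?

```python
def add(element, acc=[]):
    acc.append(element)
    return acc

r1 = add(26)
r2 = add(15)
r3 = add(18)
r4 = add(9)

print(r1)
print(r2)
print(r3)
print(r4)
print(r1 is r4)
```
[26, 15, 18, 9]
[26, 15, 18, 9]
[26, 15, 18, 9]
[26, 15, 18, 9]
True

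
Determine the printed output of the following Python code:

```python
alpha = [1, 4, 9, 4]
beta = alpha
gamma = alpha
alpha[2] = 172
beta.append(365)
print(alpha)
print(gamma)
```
[1, 4, 172, 4, 365]
[1, 4, 172, 4, 365]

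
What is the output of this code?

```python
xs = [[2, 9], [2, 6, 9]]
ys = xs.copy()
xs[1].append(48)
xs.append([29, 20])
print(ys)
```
[[2, 9], [2, 6, 9, 48]]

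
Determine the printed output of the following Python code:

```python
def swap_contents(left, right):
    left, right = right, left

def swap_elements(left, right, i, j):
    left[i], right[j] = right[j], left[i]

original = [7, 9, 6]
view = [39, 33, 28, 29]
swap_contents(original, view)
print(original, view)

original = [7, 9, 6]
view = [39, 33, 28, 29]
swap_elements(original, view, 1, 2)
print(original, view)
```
[7, 9, 6] [39, 33, 28, 29]
[7, 28, 6] [39, 33, 9, 29]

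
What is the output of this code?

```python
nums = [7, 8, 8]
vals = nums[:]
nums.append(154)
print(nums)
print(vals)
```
[7, 8, 8, 154]
[7, 8, 8]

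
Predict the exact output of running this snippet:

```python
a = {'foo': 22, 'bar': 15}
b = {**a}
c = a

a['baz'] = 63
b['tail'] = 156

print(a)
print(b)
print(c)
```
{'foo': 22, 'bar': 15, 'baz': 63}
{'foo': 22, 'bar': 15, 'tail': 156}
{'foo': 22, 'bar': 15, 'baz': 63}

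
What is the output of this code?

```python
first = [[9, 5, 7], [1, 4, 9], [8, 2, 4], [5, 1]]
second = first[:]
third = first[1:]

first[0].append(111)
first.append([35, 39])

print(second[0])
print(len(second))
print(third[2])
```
[9, 5, 7, 111]
4
[5, 1]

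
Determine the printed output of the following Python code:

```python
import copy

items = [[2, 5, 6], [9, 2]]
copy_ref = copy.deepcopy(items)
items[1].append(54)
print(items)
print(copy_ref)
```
[[2, 5, 6], [9, 2, 54]]
[[2, 5, 6], [9, 2]]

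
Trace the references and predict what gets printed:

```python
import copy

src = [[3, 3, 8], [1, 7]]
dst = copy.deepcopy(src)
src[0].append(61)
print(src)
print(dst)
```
[[3, 3, 8, 61], [1, 7]]
[[3, 3, 8], [1, 7]]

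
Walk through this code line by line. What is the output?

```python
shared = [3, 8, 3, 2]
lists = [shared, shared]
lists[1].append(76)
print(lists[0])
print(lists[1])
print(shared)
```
[3, 8, 3, 2, 76]
[3, 8, 3, 2, 76]
[3, 8, 3, 2, 76]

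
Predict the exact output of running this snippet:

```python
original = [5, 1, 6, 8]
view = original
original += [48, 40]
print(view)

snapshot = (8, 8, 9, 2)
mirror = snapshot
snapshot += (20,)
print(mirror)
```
[5, 1, 6, 8, 48, 40]
(8, 8, 9, 2)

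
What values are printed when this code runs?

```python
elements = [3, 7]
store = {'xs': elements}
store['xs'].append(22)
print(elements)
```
[3, 7, 22]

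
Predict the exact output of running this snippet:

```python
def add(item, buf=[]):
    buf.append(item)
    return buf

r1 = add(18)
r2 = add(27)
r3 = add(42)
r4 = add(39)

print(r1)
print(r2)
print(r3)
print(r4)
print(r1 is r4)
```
[18, 27, 42, 39]
[18, 27, 42, 39]
[18, 27, 42, 39]
[18, 27, 42, 39]
True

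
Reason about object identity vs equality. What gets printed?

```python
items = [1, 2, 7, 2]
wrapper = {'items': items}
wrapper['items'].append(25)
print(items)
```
[1, 2, 7, 2, 25]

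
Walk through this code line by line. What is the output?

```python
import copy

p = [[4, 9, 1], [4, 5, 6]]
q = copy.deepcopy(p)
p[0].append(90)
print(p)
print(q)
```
[[4, 9, 1, 90], [4, 5, 6]]
[[4, 9, 1], [4, 5, 6]]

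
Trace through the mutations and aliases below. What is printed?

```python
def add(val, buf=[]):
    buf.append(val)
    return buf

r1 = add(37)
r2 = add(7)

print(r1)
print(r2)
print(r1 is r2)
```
[37, 7]
[37, 7]
True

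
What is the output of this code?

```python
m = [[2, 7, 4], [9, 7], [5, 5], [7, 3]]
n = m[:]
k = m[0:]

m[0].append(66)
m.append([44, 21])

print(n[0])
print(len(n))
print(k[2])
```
[2, 7, 4, 66]
4
[5, 5]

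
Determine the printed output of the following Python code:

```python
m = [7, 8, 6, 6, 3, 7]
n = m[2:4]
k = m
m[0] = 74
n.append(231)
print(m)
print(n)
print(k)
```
[74, 8, 6, 6, 3, 7]
[6, 6, 231]
[74, 8, 6, 6, 3, 7]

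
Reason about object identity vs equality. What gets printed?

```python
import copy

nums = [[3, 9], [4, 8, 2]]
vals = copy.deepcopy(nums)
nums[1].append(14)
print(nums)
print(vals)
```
[[3, 9], [4, 8, 2, 14]]
[[3, 9], [4, 8, 2]]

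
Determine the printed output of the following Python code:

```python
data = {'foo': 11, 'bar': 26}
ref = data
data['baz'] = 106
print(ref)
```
{'foo': 11, 'bar': 26, 'baz': 106}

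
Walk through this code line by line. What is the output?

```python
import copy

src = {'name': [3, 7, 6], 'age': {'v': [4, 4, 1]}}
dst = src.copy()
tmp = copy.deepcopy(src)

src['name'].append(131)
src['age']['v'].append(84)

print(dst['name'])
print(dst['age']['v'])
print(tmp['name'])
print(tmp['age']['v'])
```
[3, 7, 6, 131]
[4, 4, 1, 84]
[3, 7, 6]
[4, 4, 1]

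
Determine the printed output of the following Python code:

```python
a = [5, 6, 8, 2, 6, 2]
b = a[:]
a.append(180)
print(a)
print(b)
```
[5, 6, 8, 2, 6, 2, 180]
[5, 6, 8, 2, 6, 2]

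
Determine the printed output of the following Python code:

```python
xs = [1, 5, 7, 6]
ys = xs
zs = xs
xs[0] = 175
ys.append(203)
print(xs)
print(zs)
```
[175, 5, 7, 6, 203]
[175, 5, 7, 6, 203]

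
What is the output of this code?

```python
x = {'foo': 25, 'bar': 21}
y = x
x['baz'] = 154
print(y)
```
{'foo': 25, 'bar': 21, 'baz': 154}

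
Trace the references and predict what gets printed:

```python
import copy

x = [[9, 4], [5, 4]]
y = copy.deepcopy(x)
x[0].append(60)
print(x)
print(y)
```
[[9, 4, 60], [5, 4]]
[[9, 4], [5, 4]]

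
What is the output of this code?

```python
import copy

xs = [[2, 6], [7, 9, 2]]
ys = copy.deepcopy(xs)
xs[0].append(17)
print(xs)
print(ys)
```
[[2, 6, 17], [7, 9, 2]]
[[2, 6], [7, 9, 2]]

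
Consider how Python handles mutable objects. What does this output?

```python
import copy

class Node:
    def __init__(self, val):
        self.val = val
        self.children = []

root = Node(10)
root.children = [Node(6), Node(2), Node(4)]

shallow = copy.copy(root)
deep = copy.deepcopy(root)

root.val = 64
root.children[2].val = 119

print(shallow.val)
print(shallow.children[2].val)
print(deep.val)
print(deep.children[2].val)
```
10
119
10
4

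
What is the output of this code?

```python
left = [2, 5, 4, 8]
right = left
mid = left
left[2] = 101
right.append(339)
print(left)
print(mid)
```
[2, 5, 101, 8, 339]
[2, 5, 101, 8, 339]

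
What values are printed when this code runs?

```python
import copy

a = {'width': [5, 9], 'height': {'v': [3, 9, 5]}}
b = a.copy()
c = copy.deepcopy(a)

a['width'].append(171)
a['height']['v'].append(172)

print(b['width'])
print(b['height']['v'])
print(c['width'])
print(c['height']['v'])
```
[5, 9, 171]
[3, 9, 5, 172]
[5, 9]
[3, 9, 5]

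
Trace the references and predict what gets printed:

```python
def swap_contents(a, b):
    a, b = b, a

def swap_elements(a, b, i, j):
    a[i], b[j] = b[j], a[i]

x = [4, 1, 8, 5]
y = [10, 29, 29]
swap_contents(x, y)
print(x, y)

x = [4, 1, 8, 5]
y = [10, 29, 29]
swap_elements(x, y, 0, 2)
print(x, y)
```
[4, 1, 8, 5] [10, 29, 29]
[29, 1, 8, 5] [10, 29, 4]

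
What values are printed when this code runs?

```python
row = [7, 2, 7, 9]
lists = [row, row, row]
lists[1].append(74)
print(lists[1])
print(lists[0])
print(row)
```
[7, 2, 7, 9, 74]
[7, 2, 7, 9, 74]
[7, 2, 7, 9, 74]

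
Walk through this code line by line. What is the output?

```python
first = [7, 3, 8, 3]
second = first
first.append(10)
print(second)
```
[7, 3, 8, 3, 10]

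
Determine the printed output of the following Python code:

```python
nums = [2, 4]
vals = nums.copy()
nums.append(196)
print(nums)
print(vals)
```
[2, 4, 196]
[2, 4]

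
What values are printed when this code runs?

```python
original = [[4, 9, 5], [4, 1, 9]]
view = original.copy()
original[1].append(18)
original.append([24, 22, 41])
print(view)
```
[[4, 9, 5], [4, 1, 9, 18]]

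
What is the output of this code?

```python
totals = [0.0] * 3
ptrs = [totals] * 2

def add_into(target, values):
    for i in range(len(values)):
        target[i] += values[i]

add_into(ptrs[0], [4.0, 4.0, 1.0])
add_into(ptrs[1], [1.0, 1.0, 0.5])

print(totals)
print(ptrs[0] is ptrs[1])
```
[5.0, 5.0, 1.5]
True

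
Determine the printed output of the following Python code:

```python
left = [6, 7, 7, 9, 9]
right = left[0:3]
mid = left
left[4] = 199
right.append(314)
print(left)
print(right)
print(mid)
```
[6, 7, 7, 9, 199]
[6, 7, 7, 314]
[6, 7, 7, 9, 199]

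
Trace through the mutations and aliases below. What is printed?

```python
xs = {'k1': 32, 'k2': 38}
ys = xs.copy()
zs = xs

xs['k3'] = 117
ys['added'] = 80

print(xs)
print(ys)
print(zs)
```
{'k1': 32, 'k2': 38, 'k3': 117}
{'k1': 32, 'k2': 38, 'added': 80}
{'k1': 32, 'k2': 38, 'k3': 117}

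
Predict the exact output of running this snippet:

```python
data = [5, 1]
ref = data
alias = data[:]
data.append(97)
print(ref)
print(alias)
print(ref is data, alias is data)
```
[5, 1, 97]
[5, 1]
True False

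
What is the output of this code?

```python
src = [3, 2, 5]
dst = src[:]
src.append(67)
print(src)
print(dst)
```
[3, 2, 5, 67]
[3, 2, 5]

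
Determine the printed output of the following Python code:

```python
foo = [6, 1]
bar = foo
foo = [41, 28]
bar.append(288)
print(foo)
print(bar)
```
[41, 28]
[6, 1, 288]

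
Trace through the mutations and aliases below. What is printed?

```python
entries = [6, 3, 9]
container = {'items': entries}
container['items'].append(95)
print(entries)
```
[6, 3, 9, 95]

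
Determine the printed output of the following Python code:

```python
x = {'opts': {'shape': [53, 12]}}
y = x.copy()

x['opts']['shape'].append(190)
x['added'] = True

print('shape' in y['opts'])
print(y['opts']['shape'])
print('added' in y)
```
True
[53, 12, 190]
False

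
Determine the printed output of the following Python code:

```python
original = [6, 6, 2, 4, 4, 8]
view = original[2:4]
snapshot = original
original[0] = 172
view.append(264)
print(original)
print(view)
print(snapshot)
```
[172, 6, 2, 4, 4, 8]
[2, 4, 264]
[172, 6, 2, 4, 4, 8]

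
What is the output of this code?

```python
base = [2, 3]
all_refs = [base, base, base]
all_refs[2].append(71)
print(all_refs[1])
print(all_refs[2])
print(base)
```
[2, 3, 71]
[2, 3, 71]
[2, 3, 71]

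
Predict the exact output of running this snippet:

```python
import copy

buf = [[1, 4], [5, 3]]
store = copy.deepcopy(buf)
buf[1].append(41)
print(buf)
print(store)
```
[[1, 4], [5, 3, 41]]
[[1, 4], [5, 3]]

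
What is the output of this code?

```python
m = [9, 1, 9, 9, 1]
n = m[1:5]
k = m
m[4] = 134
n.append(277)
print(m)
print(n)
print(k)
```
[9, 1, 9, 9, 134]
[1, 9, 9, 1, 277]
[9, 1, 9, 9, 134]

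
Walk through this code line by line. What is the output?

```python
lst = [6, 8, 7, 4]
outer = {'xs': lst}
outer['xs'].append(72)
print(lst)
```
[6, 8, 7, 4, 72]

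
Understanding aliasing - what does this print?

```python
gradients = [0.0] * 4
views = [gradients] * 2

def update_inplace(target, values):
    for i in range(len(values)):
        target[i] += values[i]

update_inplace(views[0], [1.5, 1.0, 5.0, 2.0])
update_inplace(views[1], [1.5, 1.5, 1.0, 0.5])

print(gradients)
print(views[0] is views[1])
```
[3.0, 2.5, 6.0, 2.5]
True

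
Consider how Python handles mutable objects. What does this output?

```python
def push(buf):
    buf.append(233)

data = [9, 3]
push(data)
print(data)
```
[9, 3, 233]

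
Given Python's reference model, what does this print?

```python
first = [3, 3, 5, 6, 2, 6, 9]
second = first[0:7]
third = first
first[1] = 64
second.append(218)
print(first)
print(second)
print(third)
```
[3, 64, 5, 6, 2, 6, 9]
[3, 3, 5, 6, 2, 6, 9, 218]
[3, 64, 5, 6, 2, 6, 9]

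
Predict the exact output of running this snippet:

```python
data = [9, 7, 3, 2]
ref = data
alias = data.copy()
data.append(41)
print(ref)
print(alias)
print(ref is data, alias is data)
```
[9, 7, 3, 2, 41]
[9, 7, 3, 2]
True False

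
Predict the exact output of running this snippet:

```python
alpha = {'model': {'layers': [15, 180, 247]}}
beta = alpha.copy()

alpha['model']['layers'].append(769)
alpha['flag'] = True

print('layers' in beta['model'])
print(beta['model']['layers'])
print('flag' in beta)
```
True
[15, 180, 247, 769]
False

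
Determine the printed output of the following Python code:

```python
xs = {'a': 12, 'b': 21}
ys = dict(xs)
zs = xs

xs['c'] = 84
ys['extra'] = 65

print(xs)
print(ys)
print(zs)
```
{'a': 12, 'b': 21, 'c': 84}
{'a': 12, 'b': 21, 'extra': 65}
{'a': 12, 'b': 21, 'c': 84}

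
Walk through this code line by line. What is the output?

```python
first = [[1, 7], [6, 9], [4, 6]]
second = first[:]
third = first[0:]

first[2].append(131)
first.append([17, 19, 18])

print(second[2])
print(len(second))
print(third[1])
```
[4, 6, 131]
3
[6, 9]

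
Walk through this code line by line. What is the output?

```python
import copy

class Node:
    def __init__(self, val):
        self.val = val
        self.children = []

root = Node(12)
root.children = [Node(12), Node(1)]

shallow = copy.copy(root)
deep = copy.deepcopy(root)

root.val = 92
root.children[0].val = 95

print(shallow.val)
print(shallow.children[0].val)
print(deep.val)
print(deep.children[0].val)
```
12
95
12
12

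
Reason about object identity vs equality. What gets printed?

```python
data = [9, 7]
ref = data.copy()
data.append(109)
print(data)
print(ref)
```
[9, 7, 109]
[9, 7]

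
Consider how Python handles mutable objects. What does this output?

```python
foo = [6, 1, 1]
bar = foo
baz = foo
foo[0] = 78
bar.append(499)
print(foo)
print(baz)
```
[78, 1, 1, 499]
[78, 1, 1, 499]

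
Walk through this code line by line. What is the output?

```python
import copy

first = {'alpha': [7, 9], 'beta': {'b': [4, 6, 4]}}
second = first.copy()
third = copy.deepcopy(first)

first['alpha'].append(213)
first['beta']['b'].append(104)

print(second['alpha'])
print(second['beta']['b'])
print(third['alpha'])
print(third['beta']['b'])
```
[7, 9, 213]
[4, 6, 4, 104]
[7, 9]
[4, 6, 4]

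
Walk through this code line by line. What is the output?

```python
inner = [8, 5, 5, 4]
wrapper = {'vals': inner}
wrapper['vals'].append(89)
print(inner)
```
[8, 5, 5, 4, 89]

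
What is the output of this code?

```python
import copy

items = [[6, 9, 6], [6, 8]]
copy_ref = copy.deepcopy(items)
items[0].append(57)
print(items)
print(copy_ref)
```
[[6, 9, 6, 57], [6, 8]]
[[6, 9, 6], [6, 8]]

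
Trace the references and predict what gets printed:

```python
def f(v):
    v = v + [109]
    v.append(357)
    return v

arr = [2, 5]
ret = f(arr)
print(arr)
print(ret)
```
[2, 5]
[2, 5, 109, 357]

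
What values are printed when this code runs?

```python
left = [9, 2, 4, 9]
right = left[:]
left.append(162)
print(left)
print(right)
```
[9, 2, 4, 9, 162]
[9, 2, 4, 9]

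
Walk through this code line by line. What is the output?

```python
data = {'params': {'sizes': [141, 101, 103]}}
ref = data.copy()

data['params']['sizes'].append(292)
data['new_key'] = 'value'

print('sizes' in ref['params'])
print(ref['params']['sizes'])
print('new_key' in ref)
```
True
[141, 101, 103, 292]
False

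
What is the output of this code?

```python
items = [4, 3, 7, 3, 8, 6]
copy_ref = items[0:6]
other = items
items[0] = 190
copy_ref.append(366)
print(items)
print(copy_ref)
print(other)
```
[190, 3, 7, 3, 8, 6]
[4, 3, 7, 3, 8, 6, 366]
[190, 3, 7, 3, 8, 6]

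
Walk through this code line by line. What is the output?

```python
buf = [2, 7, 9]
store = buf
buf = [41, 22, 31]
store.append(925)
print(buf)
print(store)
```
[41, 22, 31]
[2, 7, 9, 925]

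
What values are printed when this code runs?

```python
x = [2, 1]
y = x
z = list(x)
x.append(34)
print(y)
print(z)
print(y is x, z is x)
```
[2, 1, 34]
[2, 1]
True False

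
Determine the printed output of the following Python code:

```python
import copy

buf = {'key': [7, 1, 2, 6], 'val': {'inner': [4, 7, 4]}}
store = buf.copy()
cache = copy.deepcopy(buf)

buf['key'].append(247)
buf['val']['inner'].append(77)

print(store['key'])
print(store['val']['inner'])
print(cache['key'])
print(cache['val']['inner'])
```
[7, 1, 2, 6, 247]
[4, 7, 4, 77]
[7, 1, 2, 6]
[4, 7, 4]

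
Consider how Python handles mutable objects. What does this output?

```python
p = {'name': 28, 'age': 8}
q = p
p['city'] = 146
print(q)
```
{'name': 28, 'age': 8, 'city': 146}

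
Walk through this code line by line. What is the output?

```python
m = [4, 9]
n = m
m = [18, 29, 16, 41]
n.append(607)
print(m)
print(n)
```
[18, 29, 16, 41]
[4, 9, 607]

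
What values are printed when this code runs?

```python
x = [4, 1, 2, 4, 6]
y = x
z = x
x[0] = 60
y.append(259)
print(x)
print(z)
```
[60, 1, 2, 4, 6, 259]
[60, 1, 2, 4, 6, 259]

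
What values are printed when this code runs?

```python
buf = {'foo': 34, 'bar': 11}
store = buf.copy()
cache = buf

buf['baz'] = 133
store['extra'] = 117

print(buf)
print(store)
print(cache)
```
{'foo': 34, 'bar': 11, 'baz': 133}
{'foo': 34, 'bar': 11, 'extra': 117}
{'foo': 34, 'bar': 11, 'baz': 133}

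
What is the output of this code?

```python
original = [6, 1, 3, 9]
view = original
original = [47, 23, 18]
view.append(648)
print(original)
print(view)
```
[47, 23, 18]
[6, 1, 3, 9, 648]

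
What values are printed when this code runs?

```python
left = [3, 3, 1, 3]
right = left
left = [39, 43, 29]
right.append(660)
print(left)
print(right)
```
[39, 43, 29]
[3, 3, 1, 3, 660]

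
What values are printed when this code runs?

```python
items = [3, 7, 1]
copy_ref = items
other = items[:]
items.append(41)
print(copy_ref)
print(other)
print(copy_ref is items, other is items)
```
[3, 7, 1, 41]
[3, 7, 1]
True False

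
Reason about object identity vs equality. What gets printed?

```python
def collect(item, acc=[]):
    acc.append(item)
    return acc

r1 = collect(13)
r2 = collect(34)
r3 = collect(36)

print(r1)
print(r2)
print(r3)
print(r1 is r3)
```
[13, 34, 36]
[13, 34, 36]
[13, 34, 36]
True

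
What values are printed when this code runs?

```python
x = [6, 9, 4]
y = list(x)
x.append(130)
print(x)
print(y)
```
[6, 9, 4, 130]
[6, 9, 4]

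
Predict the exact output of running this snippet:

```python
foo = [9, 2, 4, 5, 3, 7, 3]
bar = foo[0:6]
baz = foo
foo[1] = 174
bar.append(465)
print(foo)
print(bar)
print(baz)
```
[9, 174, 4, 5, 3, 7, 3]
[9, 2, 4, 5, 3, 7, 465]
[9, 174, 4, 5, 3, 7, 3]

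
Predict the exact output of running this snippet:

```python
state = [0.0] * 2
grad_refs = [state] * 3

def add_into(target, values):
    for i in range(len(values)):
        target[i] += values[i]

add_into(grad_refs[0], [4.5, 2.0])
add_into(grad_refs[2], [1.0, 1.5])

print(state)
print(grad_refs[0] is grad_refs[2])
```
[5.5, 3.5]
True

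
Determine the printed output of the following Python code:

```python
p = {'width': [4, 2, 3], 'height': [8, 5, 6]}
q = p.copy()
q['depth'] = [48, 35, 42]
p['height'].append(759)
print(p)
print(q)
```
{'width': [4, 2, 3], 'height': [8, 5, 6, 759]}
{'width': [4, 2, 3], 'height': [8, 5, 6, 759], 'depth': [48, 35, 42]}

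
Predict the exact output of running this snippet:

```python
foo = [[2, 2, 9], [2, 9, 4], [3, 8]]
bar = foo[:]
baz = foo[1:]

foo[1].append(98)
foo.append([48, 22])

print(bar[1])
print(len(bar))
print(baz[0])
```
[2, 9, 4, 98]
3
[2, 9, 4, 98]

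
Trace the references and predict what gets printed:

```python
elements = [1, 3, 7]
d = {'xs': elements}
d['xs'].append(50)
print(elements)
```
[1, 3, 7, 50]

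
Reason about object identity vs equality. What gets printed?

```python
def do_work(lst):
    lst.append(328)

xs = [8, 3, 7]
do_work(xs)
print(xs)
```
[8, 3, 7, 328]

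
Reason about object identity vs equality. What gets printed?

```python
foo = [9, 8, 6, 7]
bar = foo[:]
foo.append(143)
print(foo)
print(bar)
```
[9, 8, 6, 7, 143]
[9, 8, 6, 7]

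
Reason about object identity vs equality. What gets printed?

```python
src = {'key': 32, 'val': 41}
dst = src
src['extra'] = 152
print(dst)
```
{'key': 32, 'val': 41, 'extra': 152}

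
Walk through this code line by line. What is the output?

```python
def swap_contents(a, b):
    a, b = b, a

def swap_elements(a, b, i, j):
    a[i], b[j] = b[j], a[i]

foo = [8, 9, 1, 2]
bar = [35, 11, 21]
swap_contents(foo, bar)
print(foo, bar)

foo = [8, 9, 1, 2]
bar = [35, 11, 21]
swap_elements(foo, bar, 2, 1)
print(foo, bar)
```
[8, 9, 1, 2] [35, 11, 21]
[8, 9, 11, 2] [35, 1, 21]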